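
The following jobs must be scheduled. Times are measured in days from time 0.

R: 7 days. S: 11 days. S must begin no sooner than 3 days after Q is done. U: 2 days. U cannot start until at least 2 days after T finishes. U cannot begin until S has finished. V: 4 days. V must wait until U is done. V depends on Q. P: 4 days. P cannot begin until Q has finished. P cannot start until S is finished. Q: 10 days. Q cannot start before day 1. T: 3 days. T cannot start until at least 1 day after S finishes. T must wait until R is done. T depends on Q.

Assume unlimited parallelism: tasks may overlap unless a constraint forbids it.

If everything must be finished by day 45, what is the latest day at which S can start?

22

Nothing follows P; the deadline of day 45 is its only limit. It must start by 45 − 4 = day 41.
To finish by day 45, V (duration 4) must start no later than day 41.
U feeds into V (must start by day 41); so U must finish by day 41 and therefore start by day 39.
T must finish before U (must start by day 39, minus 2-day gap → day 37). With a 3-day duration, T must start by 37 − 3 = day 34.
S feeds P (must start by day 41); T (must start by day 34, minus 1-day gap → day 33); U (must start by day 39). Taking the minimum, S must finish by day 33 and start by 33 − 11 = day 22.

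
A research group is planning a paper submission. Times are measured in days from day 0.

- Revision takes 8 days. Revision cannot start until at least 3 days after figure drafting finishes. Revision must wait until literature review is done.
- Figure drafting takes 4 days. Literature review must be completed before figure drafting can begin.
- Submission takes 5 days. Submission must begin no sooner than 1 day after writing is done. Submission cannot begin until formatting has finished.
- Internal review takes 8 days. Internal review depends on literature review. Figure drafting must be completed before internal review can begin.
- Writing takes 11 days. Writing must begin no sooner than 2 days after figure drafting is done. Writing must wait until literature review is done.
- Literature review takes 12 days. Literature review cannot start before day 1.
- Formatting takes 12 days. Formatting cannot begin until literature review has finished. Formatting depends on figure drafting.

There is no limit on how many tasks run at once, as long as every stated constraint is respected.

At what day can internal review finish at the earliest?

Literature review cannot begin until its own release at day 1. It runs from day 1 to 1 + 12 = day 13.
Figure drafting cannot begin until literature review (finishes day 13). It runs from day 13 to 13 + 4 = day 17.
Internal review needs all of literature review (finishes day 13); figure drafting (finishes day 17). That puts its earliest start at day 17; it finishes at 17 + 8 = day 25.

25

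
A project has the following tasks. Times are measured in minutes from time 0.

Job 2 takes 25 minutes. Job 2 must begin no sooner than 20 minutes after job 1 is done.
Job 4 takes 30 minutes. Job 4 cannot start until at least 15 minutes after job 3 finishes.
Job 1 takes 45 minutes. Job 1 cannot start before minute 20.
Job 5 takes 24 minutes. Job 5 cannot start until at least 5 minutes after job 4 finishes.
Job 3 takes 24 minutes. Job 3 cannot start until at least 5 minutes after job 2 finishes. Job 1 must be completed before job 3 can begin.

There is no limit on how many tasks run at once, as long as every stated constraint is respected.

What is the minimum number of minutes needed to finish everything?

213

After its own release at minute 20, job 1 can start at minute 20 and finishes at minute 65.
Job 2 cannot begin until job 1 (finishes minute 65, plus 20-minute gap → minute 85). It runs from minute 85 to 85 + 25 = minute 110.
For job 3: job 2 (finishes minute 110, plus 5-minute gap → minute 115); job 1 (finishes minute 65). Taking the maximum gives a start of minute 115, and it finishes at 115 + 24 = minute 139.
Job 4 waits on job 3 (finishes minute 139, plus 15-minute gap → minute 154), so it starts at minute 154 and finishes at 154 + 30 = minute 184.
Job 5 waits on job 4 (finishes minute 184, plus 5-minute gap → minute 189), so it starts at minute 189 and finishes at 189 + 24 = minute 213.
All tasks are finished once the last one completes. Finish times: Job 1 at 65, Job 2 at 110, Job 3 at 139, Job 4 at 184, Job 5 at 213. The latest is minute 213.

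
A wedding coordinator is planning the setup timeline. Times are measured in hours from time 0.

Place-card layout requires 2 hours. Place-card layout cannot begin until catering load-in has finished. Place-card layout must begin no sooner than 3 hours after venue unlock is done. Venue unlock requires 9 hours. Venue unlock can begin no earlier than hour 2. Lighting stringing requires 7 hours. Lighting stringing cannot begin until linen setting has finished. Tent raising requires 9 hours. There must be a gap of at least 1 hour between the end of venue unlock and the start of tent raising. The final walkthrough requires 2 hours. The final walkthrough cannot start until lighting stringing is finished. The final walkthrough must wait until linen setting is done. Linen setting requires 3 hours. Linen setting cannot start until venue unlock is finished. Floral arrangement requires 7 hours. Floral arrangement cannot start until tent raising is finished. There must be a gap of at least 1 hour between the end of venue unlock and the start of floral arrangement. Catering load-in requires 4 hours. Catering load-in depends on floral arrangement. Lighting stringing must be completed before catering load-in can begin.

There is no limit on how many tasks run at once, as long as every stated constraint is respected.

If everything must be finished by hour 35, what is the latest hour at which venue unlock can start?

3

Nothing follows place-card layout; the deadline of hour 35 is its only limit. It must start by 35 − 2 = hour 33.
Catering load-in must finish before place-card layout (must start by hour 33). With a 4-hour duration, catering load-in must start by 33 − 4 = hour 29.
Floral arrangement must finish before catering load-in (must start by hour 29). With a 7-hour duration, floral arrangement must start by 29 − 7 = hour 22.
Tent raising must finish before floral arrangement (must start by hour 22). With a 9-hour duration, tent raising must start by 22 − 9 = hour 13.
The final walkthrough has no dependents, so it just needs to finish by hour 35. Starting by 35 − 2 = hour 33 achieves that.
Lighting stringing has several dependents: catering load-in (must start by hour 29); the final walkthrough (must start by hour 33). The earliest of those limits is hour 29, so lighting stringing must start by 29 − 7 = hour 22.
Linen setting has several dependents: lighting stringing (must start by hour 22); the final walkthrough (must start by hour 33). The earliest of those limits is hour 22, so linen setting must start by 22 − 3 = hour 19.
Venue unlock must finish in time for tent raising (must start by hour 13, minus 1-hour gap → hour 12); linen setting (must start by hour 19); floral arrangement (must start by hour 22, minus 1-hour gap → hour 21); place-card layout (must start by hour 33, minus 3-hour gap → hour 30). The tightest is hour 12, so venue unlock must start by 12 − 9 = hour 3.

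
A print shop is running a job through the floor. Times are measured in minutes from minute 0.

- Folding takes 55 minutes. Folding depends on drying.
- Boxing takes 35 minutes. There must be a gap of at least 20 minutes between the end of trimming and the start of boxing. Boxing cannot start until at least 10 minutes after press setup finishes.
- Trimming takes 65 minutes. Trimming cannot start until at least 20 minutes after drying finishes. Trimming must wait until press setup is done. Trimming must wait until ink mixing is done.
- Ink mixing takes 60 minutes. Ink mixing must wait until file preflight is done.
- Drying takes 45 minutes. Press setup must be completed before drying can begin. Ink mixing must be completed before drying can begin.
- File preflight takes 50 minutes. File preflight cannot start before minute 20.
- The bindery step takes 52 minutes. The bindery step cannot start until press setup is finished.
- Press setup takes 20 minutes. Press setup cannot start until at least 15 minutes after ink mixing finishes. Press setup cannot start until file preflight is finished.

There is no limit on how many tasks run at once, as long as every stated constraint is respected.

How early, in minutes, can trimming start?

230

File preflight waits on its own release at minute 20, so it starts at minute 20 and finishes at 20 + 50 = minute 70.
Ink mixing waits on file preflight (finishes minute 70), so it starts at minute 70 and finishes at 70 + 60 = minute 130.
Press setup cannot start until ink mixing (finishes minute 130, plus 15-minute gap → minute 145); file preflight (finishes minute 70). The controlling bound is minute 145, so press setup finishes at 145 + 20 = minute 165.
Drying needs all of press setup (finishes minute 165); ink mixing (finishes minute 130). That puts its earliest start at minute 165; it finishes at 165 + 45 = minute 210.
Trimming waits on drying (finishes minute 210, plus 20-minute gap → minute 230); press setup (finishes minute 165); ink mixing (finishes minute 130). The latest of these is minute 230, which is the earliest trimming can start.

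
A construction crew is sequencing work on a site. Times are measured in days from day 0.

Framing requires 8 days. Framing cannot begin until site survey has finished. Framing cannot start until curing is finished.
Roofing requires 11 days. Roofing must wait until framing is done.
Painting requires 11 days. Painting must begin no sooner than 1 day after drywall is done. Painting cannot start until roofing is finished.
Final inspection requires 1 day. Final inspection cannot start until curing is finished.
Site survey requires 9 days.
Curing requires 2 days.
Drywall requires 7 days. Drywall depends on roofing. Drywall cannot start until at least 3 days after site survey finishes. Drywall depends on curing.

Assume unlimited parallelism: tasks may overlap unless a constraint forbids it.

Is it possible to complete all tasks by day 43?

Curing has no prerequisites, so it starts at day 0 and finishes at day 2.
Final inspection cannot begin until curing (finishes day 2). It runs from day 2 to 2 + 1 = day 3.
Site survey can start immediately at day 0; it finishes at day 9.
Framing has to wait for site survey (finishes day 9); curing (finishes day 2). The latest of these is day 9, so framing runs day 9 to 9 + 8 = day 17.
After framing (finishes day 17), roofing can start at day 17 and finishes at day 28.
Drywall needs all of roofing (finishes day 28); site survey (finishes day 9, plus 3-day gap → day 12); curing (finishes day 2). That puts its earliest start at day 28; it finishes at 28 + 7 = day 35.
Painting has to wait for drywall (finishes day 35, plus 1-day gap → day 36); roofing (finishes day 28). The latest of these is day 36, so painting runs day 36 to 36 + 11 = day 47.
The earliest everything can be done is day 47, which is after the deadline of 43, so it is not possible.

No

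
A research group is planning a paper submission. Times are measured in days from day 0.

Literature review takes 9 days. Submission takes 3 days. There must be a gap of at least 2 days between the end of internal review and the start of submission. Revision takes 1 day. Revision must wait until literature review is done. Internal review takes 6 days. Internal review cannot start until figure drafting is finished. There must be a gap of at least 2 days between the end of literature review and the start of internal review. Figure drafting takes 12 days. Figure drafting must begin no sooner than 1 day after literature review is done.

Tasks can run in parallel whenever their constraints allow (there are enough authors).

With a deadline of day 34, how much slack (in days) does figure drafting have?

1

Nothing blocks literature review, so it runs from day 0 to day 9.
Figure drafting cannot begin until literature review (finishes day 9, plus 1-day gap → day 10). It runs from day 10 to 10 + 12 = day 22.

Working backward from the deadline:
Nothing follows submission; the deadline of day 34 is its only limit. It must start by 34 − 3 = day 31.
Internal review has to be done before submission (must start by day 31, minus 2-day gap → day 29). That means finishing by day 29, i.e. starting by 29 − 6 = day 23.
Figure drafting must finish before internal review (must start by day 23). With a 12-day duration, figure drafting must start by 23 − 12 = day 11.
So figure drafting can start as early as day 10 and as late as day 11, giving 11 − 10 = 1 day of slack.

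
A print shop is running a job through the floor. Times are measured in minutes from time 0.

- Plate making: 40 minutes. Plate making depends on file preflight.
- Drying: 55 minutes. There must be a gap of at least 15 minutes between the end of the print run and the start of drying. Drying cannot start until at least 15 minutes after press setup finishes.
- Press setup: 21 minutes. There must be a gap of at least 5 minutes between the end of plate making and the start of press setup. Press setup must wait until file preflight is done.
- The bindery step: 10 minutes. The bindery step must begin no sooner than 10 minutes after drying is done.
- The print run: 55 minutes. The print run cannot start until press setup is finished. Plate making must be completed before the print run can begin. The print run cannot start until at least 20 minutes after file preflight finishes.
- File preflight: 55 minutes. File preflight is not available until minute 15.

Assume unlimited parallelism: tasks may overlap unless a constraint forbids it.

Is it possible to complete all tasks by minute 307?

Yes

After its own release at minute 15, file preflight can start at minute 15 and finishes at minute 70.
Plate making cannot begin until file preflight (finishes minute 70). It runs from minute 70 to 70 + 40 = minute 110.
Press setup has to wait for plate making (finishes minute 110, plus 5-minute gap → minute 115); file preflight (finishes minute 70). The latest of these is minute 115, so press setup runs minute 115 to 115 + 21 = minute 136.
The print run has to wait for press setup (finishes minute 136); plate making (finishes minute 110); file preflight (finishes minute 70, plus 20-minute gap → minute 90). The latest of these is minute 136, so the print run runs minute 136 to 136 + 55 = minute 191.
Drying needs all of the print run (finishes minute 191, plus 15-minute gap → minute 206); press setup (finishes minute 136, plus 15-minute gap → minute 151). That puts its earliest start at minute 206; it finishes at 206 + 55 = minute 261.
After drying (finishes minute 261, plus 10-minute gap → minute 271), the bindery step can start at minute 271 and finishes at minute 281.
Every task is finished by minute 281, which is no later than the deadline of 307, so the schedule is feasible.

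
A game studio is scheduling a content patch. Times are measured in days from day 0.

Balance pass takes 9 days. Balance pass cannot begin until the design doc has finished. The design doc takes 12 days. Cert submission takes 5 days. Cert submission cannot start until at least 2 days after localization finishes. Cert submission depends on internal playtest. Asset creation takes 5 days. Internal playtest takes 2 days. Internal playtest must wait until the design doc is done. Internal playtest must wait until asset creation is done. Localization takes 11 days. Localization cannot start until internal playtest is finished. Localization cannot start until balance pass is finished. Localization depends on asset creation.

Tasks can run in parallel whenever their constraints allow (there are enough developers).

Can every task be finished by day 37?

Nothing blocks asset creation, so it runs from day 0 to day 5.
The design doc can start immediately at day 0; it finishes at day 12.
After the design doc (finishes day 12), balance pass can start at day 12 and finishes at day 21.
Internal playtest needs all of the design doc (finishes day 12); asset creation (finishes day 5). That puts its earliest start at day 12; it finishes at 12 + 2 = day 14.
Localization has to wait for internal playtest (finishes day 14); balance pass (finishes day 21); asset creation (finishes day 5). The latest of these is day 21, so localization runs day 21 to 21 + 11 = day 32.
For cert submission: localization (finishes day 32, plus 2-day gap → day 34); internal playtest (finishes day 14). Taking the maximum gives a start of day 34, and it finishes at 34 + 5 = day 39.
The earliest everything can be done is day 39, which is after the deadline of 37, so it is not possible.

No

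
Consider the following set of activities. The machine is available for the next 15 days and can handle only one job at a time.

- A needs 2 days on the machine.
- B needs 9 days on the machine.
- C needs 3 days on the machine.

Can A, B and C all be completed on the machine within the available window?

Yes

Running back to back, the jobs need 2 + 9 + 3 = 14 days on the machine.
Since 14 ≤ 15, they fit within the window.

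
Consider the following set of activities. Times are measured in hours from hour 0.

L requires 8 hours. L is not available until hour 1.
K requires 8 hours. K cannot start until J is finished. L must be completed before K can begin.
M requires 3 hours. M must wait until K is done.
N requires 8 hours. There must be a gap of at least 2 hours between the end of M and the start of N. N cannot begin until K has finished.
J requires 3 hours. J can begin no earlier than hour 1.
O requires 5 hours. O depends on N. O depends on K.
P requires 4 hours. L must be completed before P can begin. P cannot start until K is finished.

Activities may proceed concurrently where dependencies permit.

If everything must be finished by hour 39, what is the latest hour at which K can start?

13

To finish by hour 39, O (duration 5) must start no later than hour 34.
N has to be done before O (must start by hour 34). That means finishing by hour 34, i.e. starting by 34 − 8 = hour 26.
Since N (must start by hour 26, minus 2-hour gap → hour 24) depends on it, M must finish by hour 24. Backing off its 3-hour duration gives a latest start of hour 21.
P has no dependents, so it just needs to finish by hour 39. Starting by 39 − 4 = hour 35 achieves that.
K feeds M (must start by hour 21); N (must start by hour 26); O (must start by hour 34); P (must start by hour 35). Taking the minimum, K must finish by hour 21 and start by 21 − 8 = hour 13.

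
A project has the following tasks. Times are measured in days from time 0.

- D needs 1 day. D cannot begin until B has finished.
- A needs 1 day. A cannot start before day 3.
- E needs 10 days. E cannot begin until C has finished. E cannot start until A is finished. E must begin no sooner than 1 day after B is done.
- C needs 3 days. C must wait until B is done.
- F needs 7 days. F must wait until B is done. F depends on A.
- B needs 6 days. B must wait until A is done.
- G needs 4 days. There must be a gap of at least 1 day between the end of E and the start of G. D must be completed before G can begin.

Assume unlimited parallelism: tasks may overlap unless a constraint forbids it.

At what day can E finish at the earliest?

A waits on its own release at day 3, so it starts at day 3 and finishes at 3 + 1 = day 4.
After A (finishes day 4), B can start at day 4 and finishes at day 10.
After B (finishes day 10), C can start at day 10 and finishes at day 13.
E has to wait for C (finishes day 13); A (finishes day 4); B (finishes day 10, plus 1-day gap → day 11). The latest of these is day 13, so E runs day 13 to 13 + 10 = day 23.

23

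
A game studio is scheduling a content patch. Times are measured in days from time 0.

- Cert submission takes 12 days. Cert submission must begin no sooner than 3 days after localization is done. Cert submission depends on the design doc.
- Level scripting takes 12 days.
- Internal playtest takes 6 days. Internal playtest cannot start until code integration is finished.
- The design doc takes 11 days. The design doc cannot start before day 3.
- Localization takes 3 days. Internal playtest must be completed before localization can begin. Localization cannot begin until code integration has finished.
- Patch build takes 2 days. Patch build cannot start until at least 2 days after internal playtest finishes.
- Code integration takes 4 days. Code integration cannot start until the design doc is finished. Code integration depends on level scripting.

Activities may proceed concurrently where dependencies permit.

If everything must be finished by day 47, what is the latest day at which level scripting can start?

7

Nothing follows cert submission; the deadline of day 47 is its only limit. It must start by 47 − 12 = day 35.
Localization feeds into cert submission (must start by day 35, minus 3-day gap → day 32); so localization must finish by day 32 and therefore start by day 29.
To finish by day 47, patch build (duration 2) must start no later than day 45.
Internal playtest has several dependents: localization (must start by day 29); patch build (must start by day 45, minus 2-day gap → day 43). The earliest of those limits is day 29, so internal playtest must start by 29 − 6 = day 23.
Code integration feeds internal playtest (must start by day 23); localization (must start by day 29). Taking the minimum, code integration must finish by day 23 and start by 23 − 4 = day 19.
Level scripting must finish before code integration (must start by day 19). With a 12-day duration, level scripting must start by 19 − 12 = day 7.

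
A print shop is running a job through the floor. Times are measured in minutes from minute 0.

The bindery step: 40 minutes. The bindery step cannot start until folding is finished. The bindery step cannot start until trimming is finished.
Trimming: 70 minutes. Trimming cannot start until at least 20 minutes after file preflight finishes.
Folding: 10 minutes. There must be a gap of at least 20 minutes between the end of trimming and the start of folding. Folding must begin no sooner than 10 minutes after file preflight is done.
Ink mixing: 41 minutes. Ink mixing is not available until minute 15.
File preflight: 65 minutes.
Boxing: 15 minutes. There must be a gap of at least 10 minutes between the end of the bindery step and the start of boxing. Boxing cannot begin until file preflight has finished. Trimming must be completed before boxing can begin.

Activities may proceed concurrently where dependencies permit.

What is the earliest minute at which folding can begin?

File preflight can start immediately at minute 0; it finishes at minute 65.
Trimming waits on file preflight (finishes minute 65, plus 20-minute gap → minute 85), so it starts at minute 85 and finishes at 85 + 70 = minute 155.
Folding waits on trimming (finishes minute 155, plus 20-minute gap → minute 175); file preflight (finishes minute 65, plus 10-minute gap → minute 75). The latest of these is minute 175, which is the earliest folding can start.

175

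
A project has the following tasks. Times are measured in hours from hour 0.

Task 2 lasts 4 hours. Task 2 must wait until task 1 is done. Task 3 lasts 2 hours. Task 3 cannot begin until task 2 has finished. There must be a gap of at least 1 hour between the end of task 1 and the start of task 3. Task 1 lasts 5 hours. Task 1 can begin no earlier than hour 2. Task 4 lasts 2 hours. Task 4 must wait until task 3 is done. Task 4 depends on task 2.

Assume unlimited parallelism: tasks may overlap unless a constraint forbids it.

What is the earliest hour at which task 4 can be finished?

After its own release at hour 2, task 1 can start at hour 2 and finishes at hour 7.
After task 1 (finishes hour 7), task 2 can start at hour 7 and finishes at hour 11.
Task 3 has to wait for task 2 (finishes hour 11); task 1 (finishes hour 7, plus 1-hour gap → hour 8). The latest of these is hour 11, so task 3 runs hour 11 to 11 + 2 = hour 13.
Task 4 needs all of task 3 (finishes hour 13); task 2 (finishes hour 11). That puts its earliest start at hour 13; it finishes at 13 + 2 = hour 15.

15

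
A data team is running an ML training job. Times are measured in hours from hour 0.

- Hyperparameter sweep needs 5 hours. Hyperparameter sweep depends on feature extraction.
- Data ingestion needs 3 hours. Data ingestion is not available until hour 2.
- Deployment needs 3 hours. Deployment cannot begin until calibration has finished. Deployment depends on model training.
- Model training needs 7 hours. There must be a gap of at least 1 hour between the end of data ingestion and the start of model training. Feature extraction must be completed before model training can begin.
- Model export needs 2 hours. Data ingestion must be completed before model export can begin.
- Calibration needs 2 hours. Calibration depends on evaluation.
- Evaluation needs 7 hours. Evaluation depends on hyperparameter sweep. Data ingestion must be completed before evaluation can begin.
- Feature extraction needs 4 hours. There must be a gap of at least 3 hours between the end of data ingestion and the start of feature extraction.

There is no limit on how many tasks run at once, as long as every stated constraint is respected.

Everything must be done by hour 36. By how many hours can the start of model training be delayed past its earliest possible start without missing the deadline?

Data ingestion waits on its own release at hour 2, so it starts at hour 2 and finishes at 2 + 3 = hour 5.
Feature extraction waits on data ingestion (finishes hour 5, plus 3-hour gap → hour 8), so it starts at hour 8 and finishes at 8 + 4 = hour 12.
Model training cannot start until data ingestion (finishes hour 5, plus 1-hour gap → hour 6); feature extraction (finishes hour 12). The controlling bound is hour 12, so model training finishes at 12 + 7 = hour 19.

Working backward from the deadline:
To finish by hour 36, deployment (duration 3) must start no later than hour 33.
Since deployment (must start by hour 33) depends on it, model training must finish by hour 33. Backing off its 7-hour duration gives a latest start of hour 26.
So model training can start as early as hour 12 and as late as hour 26, giving 26 − 12 = 14 hours of slack.

14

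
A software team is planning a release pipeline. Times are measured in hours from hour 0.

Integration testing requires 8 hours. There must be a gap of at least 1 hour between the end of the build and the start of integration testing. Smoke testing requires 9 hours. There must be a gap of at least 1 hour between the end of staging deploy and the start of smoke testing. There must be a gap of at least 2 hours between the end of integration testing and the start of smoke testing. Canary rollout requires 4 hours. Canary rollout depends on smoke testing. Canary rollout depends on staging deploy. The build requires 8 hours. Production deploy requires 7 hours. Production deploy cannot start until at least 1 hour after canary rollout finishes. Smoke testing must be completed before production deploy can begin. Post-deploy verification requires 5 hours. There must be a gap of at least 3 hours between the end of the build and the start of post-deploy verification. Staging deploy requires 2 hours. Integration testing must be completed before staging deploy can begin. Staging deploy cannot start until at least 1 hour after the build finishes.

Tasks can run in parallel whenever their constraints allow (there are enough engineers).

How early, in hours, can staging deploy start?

The build has no prerequisites, so it starts at hour 0 and finishes at hour 8.
After the build (finishes hour 8, plus 1-hour gap → hour 9), integration testing can start at hour 9 and finishes at hour 17.
Staging deploy waits on integration testing (finishes hour 17); the build (finishes hour 8, plus 1-hour gap → hour 9). The latest of these is hour 17, which is the earliest staging deploy can start.

17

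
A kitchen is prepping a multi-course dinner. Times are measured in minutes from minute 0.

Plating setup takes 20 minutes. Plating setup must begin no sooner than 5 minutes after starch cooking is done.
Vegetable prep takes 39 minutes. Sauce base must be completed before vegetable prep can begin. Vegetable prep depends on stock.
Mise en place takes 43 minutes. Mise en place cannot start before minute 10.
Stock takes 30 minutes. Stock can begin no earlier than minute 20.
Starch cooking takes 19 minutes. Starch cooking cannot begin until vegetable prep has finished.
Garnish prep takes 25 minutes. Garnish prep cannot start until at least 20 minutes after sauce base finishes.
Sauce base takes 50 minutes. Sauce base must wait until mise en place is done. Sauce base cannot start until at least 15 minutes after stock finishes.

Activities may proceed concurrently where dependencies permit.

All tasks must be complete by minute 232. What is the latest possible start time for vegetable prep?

Plating setup has no dependents, so it just needs to finish by minute 232. Starting by 232 − 20 = minute 212 achieves that.
Starch cooking feeds into plating setup (must start by minute 212, minus 5-minute gap → minute 207); so starch cooking must finish by minute 207 and therefore start by minute 188.
Vegetable prep has to be done before starch cooking (must start by minute 188). That means finishing by minute 188, i.e. starting by 188 − 39 = minute 149.

149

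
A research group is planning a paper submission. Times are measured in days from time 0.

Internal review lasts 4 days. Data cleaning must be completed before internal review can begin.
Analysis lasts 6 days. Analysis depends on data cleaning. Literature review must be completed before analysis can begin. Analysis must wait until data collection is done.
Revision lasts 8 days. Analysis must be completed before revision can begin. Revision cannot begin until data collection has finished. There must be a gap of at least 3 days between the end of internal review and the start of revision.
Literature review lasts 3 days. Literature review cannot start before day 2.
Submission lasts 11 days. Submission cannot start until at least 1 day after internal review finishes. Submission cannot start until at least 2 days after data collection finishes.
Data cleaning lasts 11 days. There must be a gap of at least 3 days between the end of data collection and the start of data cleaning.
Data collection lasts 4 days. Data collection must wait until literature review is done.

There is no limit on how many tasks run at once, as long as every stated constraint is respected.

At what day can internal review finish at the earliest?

27

After its own release at day 2, literature review can start at day 2 and finishes at day 5.
After literature review (finishes day 5), data collection can start at day 5 and finishes at day 9.
After data collection (finishes day 9, plus 3-day gap → day 12), data cleaning can start at day 12 and finishes at day 23.
After data cleaning (finishes day 23), internal review can start at day 23 and finishes at day 27.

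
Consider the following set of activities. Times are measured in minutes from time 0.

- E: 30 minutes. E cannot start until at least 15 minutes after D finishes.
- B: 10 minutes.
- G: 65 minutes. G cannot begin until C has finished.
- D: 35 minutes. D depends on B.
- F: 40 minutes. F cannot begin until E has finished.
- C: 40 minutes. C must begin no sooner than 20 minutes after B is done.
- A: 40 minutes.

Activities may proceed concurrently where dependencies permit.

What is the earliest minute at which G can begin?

70

B can start immediately at minute 0; it finishes at minute 10.
C cannot begin until B (finishes minute 10, plus 20-minute gap → minute 30). It runs from minute 30 to 30 + 40 = minute 70.
G waits on C (finishes minute 70), so the earliest it can start is minute 70.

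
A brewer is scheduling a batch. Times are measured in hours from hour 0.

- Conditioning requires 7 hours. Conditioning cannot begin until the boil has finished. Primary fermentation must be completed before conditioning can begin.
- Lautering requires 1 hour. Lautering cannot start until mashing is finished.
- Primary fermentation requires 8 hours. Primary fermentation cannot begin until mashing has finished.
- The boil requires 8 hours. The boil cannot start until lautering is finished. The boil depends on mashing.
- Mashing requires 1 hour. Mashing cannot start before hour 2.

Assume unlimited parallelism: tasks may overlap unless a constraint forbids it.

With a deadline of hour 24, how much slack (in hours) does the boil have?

5

Mashing waits on its own release at hour 2, so it starts at hour 2 and finishes at 2 + 1 = hour 3.
Lautering waits on mashing (finishes hour 3), so it starts at hour 3 and finishes at 3 + 1 = hour 4.
The boil needs all of lautering (finishes hour 4); mashing (finishes hour 3). That puts its earliest start at hour 4; it finishes at 4 + 8 = hour 12.

Working backward from the deadline:
Nothing follows conditioning; the deadline of hour 24 is its only limit. It must start by 24 − 7 = hour 17.
The boil feeds into conditioning (must start by hour 17); so the boil must finish by hour 17 and therefore start by hour 9.
So the boil can start as early as hour 4 and as late as hour 9, giving 9 − 4 = 5 hours of slack.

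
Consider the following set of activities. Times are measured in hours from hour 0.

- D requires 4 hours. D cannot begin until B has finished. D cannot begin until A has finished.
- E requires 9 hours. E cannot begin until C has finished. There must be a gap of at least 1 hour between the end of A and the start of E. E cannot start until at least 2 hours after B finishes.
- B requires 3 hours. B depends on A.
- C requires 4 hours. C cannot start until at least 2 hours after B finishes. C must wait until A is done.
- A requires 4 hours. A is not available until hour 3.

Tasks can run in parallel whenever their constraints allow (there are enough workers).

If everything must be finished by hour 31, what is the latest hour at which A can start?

9

Nothing follows E; the deadline of hour 31 is its only limit. It must start by 31 − 9 = hour 22.
C has to be done before E (must start by hour 22). That means finishing by hour 22, i.e. starting by 22 − 4 = hour 18.
D must finish by hour 31; it takes 4 hours, so it must start by 31 − 4 = hour 27.
B has several dependents: C (must start by hour 18, minus 2-hour gap → hour 16); D (must start by hour 27); E (must start by hour 22, minus 2-hour gap → hour 20). The earliest of those limits is hour 16, so B must start by 16 − 3 = hour 13.
A has several dependents: B (must start by hour 13); C (must start by hour 18); D (must start by hour 27); E (must start by hour 22, minus 1-hour gap → hour 21). The earliest of those limits is hour 13, so A must start by 13 − 4 = hour 9.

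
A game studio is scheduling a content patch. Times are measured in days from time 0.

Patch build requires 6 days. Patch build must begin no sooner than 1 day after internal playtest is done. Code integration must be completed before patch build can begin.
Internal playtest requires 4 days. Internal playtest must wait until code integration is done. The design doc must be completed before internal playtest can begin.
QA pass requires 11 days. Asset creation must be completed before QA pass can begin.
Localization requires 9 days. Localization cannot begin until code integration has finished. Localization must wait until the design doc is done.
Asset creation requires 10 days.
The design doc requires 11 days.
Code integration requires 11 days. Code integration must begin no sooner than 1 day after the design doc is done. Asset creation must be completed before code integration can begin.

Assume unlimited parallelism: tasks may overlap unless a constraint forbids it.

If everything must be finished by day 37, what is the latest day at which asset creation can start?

5

Patch build has no dependents, so it just needs to finish by day 37. Starting by 37 − 6 = day 31 achieves that.
Internal playtest has to be done before patch build (must start by day 31, minus 1-day gap → day 30). That means finishing by day 30, i.e. starting by 30 − 4 = day 26.
Nothing follows localization; the deadline of day 37 is its only limit. It must start by 37 − 9 = day 28.
Code integration feeds internal playtest (must start by day 26); localization (must start by day 28); patch build (must start by day 31). Taking the minimum, code integration must finish by day 26 and start by 26 − 11 = day 15.
To finish by day 37, QA pass (duration 11) must start no later than day 26.
For asset creation: code integration (must start by day 15); QA pass (must start by day 26). The most restrictive is day 15; with a 10-day duration, asset creation must start by day 5.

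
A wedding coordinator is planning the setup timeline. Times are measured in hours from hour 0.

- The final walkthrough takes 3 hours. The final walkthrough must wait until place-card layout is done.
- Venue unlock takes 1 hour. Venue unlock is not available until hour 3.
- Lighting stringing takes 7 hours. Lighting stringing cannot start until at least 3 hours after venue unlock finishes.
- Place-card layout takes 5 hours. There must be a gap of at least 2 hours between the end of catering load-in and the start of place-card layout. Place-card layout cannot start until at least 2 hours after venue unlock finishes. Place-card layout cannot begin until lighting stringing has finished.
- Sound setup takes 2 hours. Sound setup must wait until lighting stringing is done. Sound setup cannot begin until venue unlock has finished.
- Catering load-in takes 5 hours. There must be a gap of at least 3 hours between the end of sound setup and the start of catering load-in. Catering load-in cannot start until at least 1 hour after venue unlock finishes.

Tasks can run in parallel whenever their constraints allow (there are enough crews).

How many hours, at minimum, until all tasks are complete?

After its own release at hour 3, venue unlock can start at hour 3 and finishes at hour 4.
Lighting stringing cannot begin until venue unlock (finishes hour 4, plus 3-hour gap → hour 7). It runs from hour 7 to 7 + 7 = hour 14.
Sound setup needs all of lighting stringing (finishes hour 14); venue unlock (finishes hour 4). That puts its earliest start at hour 14; it finishes at 14 + 2 = hour 16.
For catering load-in: sound setup (finishes hour 16, plus 3-hour gap → hour 19); venue unlock (finishes hour 4, plus 1-hour gap → hour 5). Taking the maximum gives a start of hour 19, and it finishes at 19 + 5 = hour 24.
Place-card layout cannot start until catering load-in (finishes hour 24, plus 2-hour gap → hour 26); venue unlock (finishes hour 4, plus 2-hour gap → hour 6); lighting stringing (finishes hour 14). The controlling bound is hour 26, so place-card layout finishes at 26 + 5 = hour 31.
After place-card layout (finishes hour 31), the final walkthrough can start at hour 31 and finishes at hour 34.
All tasks are finished once the last one completes. Finish times: Venue unlock at 4, Lighting stringing at 14, Sound setup at 16, Catering load-in at 24, Place-card layout at 31, The final walkthrough at 34. The latest is hour 34.

34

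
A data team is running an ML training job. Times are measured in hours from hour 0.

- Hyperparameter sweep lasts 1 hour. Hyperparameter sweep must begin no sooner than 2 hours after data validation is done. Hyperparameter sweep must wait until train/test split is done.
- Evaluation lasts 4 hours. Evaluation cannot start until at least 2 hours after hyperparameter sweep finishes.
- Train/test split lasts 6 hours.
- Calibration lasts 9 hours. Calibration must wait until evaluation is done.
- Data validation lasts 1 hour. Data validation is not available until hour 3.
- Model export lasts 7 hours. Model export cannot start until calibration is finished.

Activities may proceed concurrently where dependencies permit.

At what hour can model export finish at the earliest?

Train/test split can start immediately at hour 0; it finishes at hour 6.
Data validation cannot begin until its own release at hour 3. It runs from hour 3 to 3 + 1 = hour 4.
For hyperparameter sweep: data validation (finishes hour 4, plus 2-hour gap → hour 6); train/test split (finishes hour 6). Taking the maximum gives a start of hour 6, and it finishes at 6 + 1 = hour 7.
Evaluation cannot begin until hyperparameter sweep (finishes hour 7, plus 2-hour gap → hour 9). It runs from hour 9 to 9 + 4 = hour 13.
Calibration waits on evaluation (finishes hour 13), so it starts at hour 13 and finishes at 13 + 9 = hour 22.
After calibration (finishes hour 22), model export can start at hour 22 and finishes at hour 29.

29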